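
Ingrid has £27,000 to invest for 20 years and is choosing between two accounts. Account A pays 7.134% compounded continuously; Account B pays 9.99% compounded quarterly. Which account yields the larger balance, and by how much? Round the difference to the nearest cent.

Account B, by £81,814.46

Account A growth factor: e^(0.07134·20) = e^1.4268 ≈ 4.16534872665; balance ≈ 112,464.4156.
Account B growth factor: (1 + 0.024975)^80 ≈ 7.19551391103; balance ≈ 194,278.8756.
Account B is larger by 81,814.4600.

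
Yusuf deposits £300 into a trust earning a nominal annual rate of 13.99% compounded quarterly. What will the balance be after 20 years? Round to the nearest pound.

£4,694

Growth factor = (1 + 0.034975)^80 ≈ 15.64547514.
A ≈ 300 × 15.64547514 ≈ 4,693.6425.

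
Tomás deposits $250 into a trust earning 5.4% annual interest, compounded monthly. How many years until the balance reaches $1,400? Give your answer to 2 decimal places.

31.97 years

We need (1 + 0.0045)^(12t) = 5.6, so 12t = ln 5.6 / ln 1.0045 ≈ 383.6978.
t ≈ 383.6978/12 = 31.9748 years.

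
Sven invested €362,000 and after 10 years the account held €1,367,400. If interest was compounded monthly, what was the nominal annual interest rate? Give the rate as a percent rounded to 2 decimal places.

13.36%

(1 + r/12)^120 = 1,367,400/362,000 = 3.77735.
1 + r/12 = 3.77735^(1/120) ≈ 1.011137, so r/12 ≈ 0.0111367.
r ≈ 12·0.0111367 = 13.36409%.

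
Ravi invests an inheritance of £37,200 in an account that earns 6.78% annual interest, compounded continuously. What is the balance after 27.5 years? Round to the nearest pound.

£240,041

A = P·e^(rt) = 37,200·e^(0.0678·27.5) = 37,200·e^1.8645.
e^1.8645 ≈ 6.45270872491, so A ≈ 240,040.7646.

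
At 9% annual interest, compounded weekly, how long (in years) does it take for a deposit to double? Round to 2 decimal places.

7.71 years

(1 + 0.00173077)^(52t) = 2.
52t = ln 2 / ln(1 + 0.00173077) ≈ 0.69315/0.00172927 ≈ 400.8315.
t ≈ 7.7083.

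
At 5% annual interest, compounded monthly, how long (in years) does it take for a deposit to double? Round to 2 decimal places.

(1 + 0.00416667)^(12t) = 2.
12t = ln 2 / ln(1 + 0.00416667) ≈ 0.69315/0.00415801 ≈ 166.7017.
t ≈ 13.8918.

13.89 years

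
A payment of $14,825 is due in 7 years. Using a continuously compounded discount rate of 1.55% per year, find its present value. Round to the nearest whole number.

P = A·e^(−rt) = 14,825·e^(−0.1085).
e^(−0.1085) ≈ 0.89717889482, so P ≈ 13,300.6771.

$13,301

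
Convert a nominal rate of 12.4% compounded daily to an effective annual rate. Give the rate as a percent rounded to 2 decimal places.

13.20%

EAR = (1 + 12.4%/365)^365 − 1 = (1 + 0.000339726)^365 − 1.
(1 + 0.000339726)^365 ≈ 1.131992, so EAR ≈ 13.19920%.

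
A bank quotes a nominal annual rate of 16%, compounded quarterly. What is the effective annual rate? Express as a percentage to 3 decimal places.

EAR = (1 + 16%/4)^4 − 1 = (1 + 0.04)^4 − 1.
(1 + 0.04)^4 ≈ 1.169859, so EAR ≈ 16.98586%.

16.986%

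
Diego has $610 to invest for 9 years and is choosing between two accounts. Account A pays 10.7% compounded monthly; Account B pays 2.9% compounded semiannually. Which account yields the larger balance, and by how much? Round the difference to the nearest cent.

Account A, by $800.68

Account A growth factor: (1 + 0.107/12)^108 ≈ 2.608386882; balance ≈ 1,591.1160.
Account B growth factor: (1 + 0.0145)^18 ≈ 1.29579686; balance ≈ 790.4361.
Account A is larger by 800.6799.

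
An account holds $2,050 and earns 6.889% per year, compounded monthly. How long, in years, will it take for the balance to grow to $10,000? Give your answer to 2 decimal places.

23.07 years

We need (1 + 0.00574083)^(12t) = 4.878, so 12t = ln 4.878 / ln 1.005741 ≈ 276.8396.
t ≈ 276.8396/12 = 23.0700 years.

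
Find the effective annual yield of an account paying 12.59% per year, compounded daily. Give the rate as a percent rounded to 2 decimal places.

One year is 365 periods at 0.000344932 each: (1 + 0.000344932)^365 ≈ 1.134144.
EAR = 1.134144 − 1 ≈ 13.41441%.

13.41%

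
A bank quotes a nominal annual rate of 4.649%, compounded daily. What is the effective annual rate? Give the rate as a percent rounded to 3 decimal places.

EAR = (1 + 4.649%/365)^365 − 1 = (1 + 0.00012737)^365 − 1.
(1 + 0.00012737)^365 ≈ 1.047585, so EAR ≈ 4.75845%.

4.758%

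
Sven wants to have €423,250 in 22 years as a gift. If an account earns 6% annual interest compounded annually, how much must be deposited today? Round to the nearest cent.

Annual rate = 6% = 0.06; 22 periods.
P = 423,250/(1 + 0.06)^22 ≈ 423,250/3.60353741658 ≈ 117,454.0323.

€117,454.03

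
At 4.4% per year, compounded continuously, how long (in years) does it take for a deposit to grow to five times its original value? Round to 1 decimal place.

e^(0.044t) = 5, so 0.044t = ln 5 ≈ 1.6094.
t ≈ 1.6094/0.044 ≈ 36.5781.

36.6 years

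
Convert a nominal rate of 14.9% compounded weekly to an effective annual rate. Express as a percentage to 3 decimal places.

16.043%

One year is 52 periods at 0.00286538 each: (1 + 0.00286538)^52 ≈ 1.160426.
EAR = 1.160426 − 1 ≈ 16.04257%.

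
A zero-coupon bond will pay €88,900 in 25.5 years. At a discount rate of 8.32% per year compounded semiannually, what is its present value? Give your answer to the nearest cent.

€11,121.21

Periodic rate = 8.32%/2 = 0.0416; 51 periods.
P = 88,900/(1 + 0.0416)^51 ≈ 88,900/7.9937310527 ≈ 11,121.2148.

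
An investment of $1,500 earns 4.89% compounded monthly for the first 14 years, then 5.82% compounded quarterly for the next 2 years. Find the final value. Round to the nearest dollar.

$3,334

Phase 1: 1,500·(1 + 0.004075)^168 ≈ 2,970.3328.
Phase 2: 2,970.3328·(1 + 0.01455)^8 ≈ 3,334.2085.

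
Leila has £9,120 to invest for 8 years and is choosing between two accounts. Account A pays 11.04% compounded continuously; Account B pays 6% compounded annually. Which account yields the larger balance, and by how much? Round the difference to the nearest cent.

Account A, by £7,521.98

Account A growth factor: e^(0.1104·8) = e^0.8832 ≈ 2.4186269425; balance ≈ 22,057.8777.
Account B growth factor: (1 + 0.06)^8 ≈ 1.5938480745; balance ≈ 14,535.8944.
Account A is larger by 7,521.9833.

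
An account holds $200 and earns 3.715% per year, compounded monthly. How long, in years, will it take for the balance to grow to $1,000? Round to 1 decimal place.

43.4 years

(1 + 0.00309583)^(12t) = 1,000/200 = 5.
12t·ln(1 + 0.00309583) = ln(5); 12t = 1.6094/0.00309105 ≈ 520.6766.
t ≈ 43.3897 years.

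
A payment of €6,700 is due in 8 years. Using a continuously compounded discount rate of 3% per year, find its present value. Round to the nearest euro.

€5,270

P = A·e^(−rt) = 6,700·e^(−0.24).
e^(−0.24) ≈ 0.7866278611, so P ≈ 5,270.4067.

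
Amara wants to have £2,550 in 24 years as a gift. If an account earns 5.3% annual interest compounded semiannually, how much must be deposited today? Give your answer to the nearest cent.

Growth factor = (1 + 0.0265)^48 ≈ 3.509375.
P = 2,550/3.509375 ≈ 726.6251.

£726.63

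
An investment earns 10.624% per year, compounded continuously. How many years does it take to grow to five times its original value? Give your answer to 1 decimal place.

15.1 years

e^(0.10624t) = 5, so 0.10624t = ln 5 ≈ 1.6094.
t ≈ 1.6094/0.10624 ≈ 15.1491.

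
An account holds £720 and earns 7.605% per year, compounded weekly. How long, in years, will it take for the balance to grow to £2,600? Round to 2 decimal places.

We need (1 + 0.0014625)^(52t) = 3.6111, so 52t = ln 3.6111 / ln 1.001462 ≈ 878.6012.
t ≈ 878.6012/52 = 16.8962 years.

16.90 years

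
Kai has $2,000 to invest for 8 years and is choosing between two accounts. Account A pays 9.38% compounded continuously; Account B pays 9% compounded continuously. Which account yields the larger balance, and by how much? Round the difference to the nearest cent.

A: e^(0.0938·8) = e^0.7504 ≈ 2.117846986, so 2,000 × 2.117846986 ≈ 4,235.6940.
B: e^(0.09·8) = e^0.72 ≈ 2.054433211, so 2,000 × 2.054433211 ≈ 4,108.8664.
Difference ≈ 126.8276 in favor of A.

Account A, by $126.83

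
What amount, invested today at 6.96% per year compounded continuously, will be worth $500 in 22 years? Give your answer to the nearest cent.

$108.14

P = A·e^(−rt) = 500·e^(−1.5312).
e^(−1.5312) ≈ 0.21627598, so P ≈ 108.1380.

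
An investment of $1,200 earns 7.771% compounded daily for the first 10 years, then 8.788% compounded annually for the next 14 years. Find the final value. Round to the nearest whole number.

After 10 years at 7.771%: 1,200 × 2.174975256 ≈ 2,609.9703.
Then 14 years at 8.788%: 2,609.9703 × 3.251875397 ≈ 8,487.2982.

$8,487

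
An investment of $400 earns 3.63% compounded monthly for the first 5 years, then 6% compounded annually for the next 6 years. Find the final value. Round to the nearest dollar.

$680

Phase 1: 400·(1 + 0.003025)^60 ≈ 479.4744.
Phase 2: 479.4744·(1 + 0.06)^6 ≈ 680.1437.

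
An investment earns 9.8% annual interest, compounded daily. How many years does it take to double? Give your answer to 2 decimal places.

7.07 years

(1 + 0.000268493)^(365t) = 2.
365t = ln 2 / ln(1 + 0.000268493) ≈ 0.69315/0.000268457 ≈ 2581.9662.
t ≈ 7.0739.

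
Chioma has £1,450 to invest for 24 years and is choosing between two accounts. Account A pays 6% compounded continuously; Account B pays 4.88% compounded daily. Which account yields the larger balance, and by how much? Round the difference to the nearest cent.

Account A, by £1,442.88

A: e^(0.06·24) = e^1.44 ≈ 4.220695817, so 1,450 × 4.220695817 ≈ 6,120.0089.
B: (1 + 0.0488/365)^8760 ≈ 3.225608818, so 1,450 × 3.225608818 ≈ 4,677.1328.
Difference ≈ 1,442.8761 in favor of A.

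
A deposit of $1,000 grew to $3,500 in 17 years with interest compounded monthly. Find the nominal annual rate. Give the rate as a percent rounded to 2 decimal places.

(1 + r/12)^204 = 3,500/1,000 = 3.5.
1 + r/12 = 3.5^(1/204) ≈ 1.00616, so r/12 ≈ 0.00615989.
r ≈ 12·0.00615989 = 7.39187%.

7.39%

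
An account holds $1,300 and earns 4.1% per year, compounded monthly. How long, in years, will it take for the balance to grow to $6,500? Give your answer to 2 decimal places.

We need (1 + 0.00341667)^(12t) = 5, so 12t = ln 5 / ln 1.003417 ≈ 471.8593.
t ≈ 471.8593/12 = 39.3216 years.

39.32 years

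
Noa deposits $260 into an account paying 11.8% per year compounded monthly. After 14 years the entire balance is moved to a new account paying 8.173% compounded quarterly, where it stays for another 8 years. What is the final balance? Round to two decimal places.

$2,570.52

Phase 1: 260·(1 + 0.118/12)^168 ≈ 1,345.6227.
Phase 2: 1,345.6227·(1 + 0.0204325)^32 ≈ 2,570.5161.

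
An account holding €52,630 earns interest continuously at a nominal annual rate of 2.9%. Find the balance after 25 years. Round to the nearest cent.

A = P·e^(rt) = 52,630·e^(0.029·25) = 52,630·e^0.725.
e^0.725 ≈ 2.06473109997, so A ≈ 108,666.7978.

€108,666.80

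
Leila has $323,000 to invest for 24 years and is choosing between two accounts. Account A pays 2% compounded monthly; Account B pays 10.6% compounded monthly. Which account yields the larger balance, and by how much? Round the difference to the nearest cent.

A: (1 + 0.02/12)^288 ≈ 1.61542881877, so 323,000 × 1.61542881877 ≈ 521,783.5085.
B: (1 + 0.106/12)^288 ≈ 12.58907950591, so 323,000 × 12.58907950591 ≈ 4,066,272.6804.
Difference ≈ 3,544,489.1719 in favor of B.

Account B, by $3,544,489.17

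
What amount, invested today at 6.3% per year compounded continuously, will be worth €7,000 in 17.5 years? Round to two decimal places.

P = A·e^(−rt) = 7,000·e^(−1.1025).
e^(−1.1025) ≈ 0.3320399453, so P ≈ 2,324.2796.

€2,324.28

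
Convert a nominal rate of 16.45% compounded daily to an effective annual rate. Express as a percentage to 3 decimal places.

17.876%

EAR = (1 + 16.45%/365)^365 − 1 = (1 + 0.000450685)^365 − 1.
(1 + 0.000450685)^365 ≈ 1.17876, so EAR ≈ 17.87599%.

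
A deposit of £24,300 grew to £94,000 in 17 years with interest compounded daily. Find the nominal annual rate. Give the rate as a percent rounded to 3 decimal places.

The 6205-period growth factor is 94,000/24,300 = 3.86831.
r/365 = 3.86831^(1/6205) − 1 ≈ 0.000218044, so r ≈ 365·0.000218044 = 7.95862%.

7.959%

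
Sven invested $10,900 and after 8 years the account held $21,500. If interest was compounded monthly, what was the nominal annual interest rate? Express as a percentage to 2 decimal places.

(1 + r/12)^96 = 21,500/10,900 = 1.97248.
1 + r/12 = 1.97248^(1/96) ≈ 1.007101, so r/12 ≈ 0.00710103.
r ≈ 12·0.00710103 = 8.52124%.

8.52%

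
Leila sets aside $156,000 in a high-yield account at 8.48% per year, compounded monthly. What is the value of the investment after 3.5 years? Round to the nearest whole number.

Growth factor = (1 + 0.0848/12)^42 ≈ 1.34414244338.
A ≈ 156,000 × 1.34414244338 ≈ 209,686.2212.

$209,686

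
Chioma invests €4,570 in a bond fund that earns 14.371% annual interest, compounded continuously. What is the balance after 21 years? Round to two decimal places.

€93,449.69

A = P·e^(rt) = 4,570·e^(0.14371·21) = 4,570·e^3.01791.
e^3.01791 ≈ 20.448509607, so A ≈ 93,449.6889.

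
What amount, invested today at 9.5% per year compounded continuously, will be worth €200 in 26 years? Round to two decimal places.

€16.92

P = A·e^(−rt) = 200·e^(−2.47).
e^(−2.47) ≈ 0.084584859, so P ≈ 16.9170.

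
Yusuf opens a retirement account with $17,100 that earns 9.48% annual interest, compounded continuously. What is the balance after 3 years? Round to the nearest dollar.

$22,725

A = P·e^(rt) = 17,100·e^(0.0948·3) = 17,100·e^0.2844.
e^0.2844 ≈ 1.3289644102, so A ≈ 22,725.2914.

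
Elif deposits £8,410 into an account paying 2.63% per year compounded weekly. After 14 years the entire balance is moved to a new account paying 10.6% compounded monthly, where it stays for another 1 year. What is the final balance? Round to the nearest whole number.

£13,505

Phase 1: 8,410·(1 + 0.0263/52)^728 ≈ 12,152.4208.
Phase 2: 12,152.4208·(1 + 0.106/12)^12 ≈ 13,505.0402.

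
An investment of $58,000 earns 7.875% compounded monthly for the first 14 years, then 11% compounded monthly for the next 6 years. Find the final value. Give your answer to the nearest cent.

$335,739.16

After 14 years at 7.875%: 58,000 × 3.00085777046 ≈ 174,049.7507.
Then 6 years at 11%: 174,049.7507 × 1.92898384666 ≈ 335,739.1576.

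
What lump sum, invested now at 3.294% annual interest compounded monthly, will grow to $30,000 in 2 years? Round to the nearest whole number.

$28,090

Growth factor = (1 + 0.002745)^24 ≈ 1.0680021406.
P = 30,000/1.0680021406 ≈ 28,089.8313.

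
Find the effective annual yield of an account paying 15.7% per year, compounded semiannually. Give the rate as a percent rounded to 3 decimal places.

16.316%

One year is 2 periods at 0.0785 each: (1 + 0.0785)^2 ≈ 1.163162.
EAR = 1.163162 − 1 ≈ 16.31623%.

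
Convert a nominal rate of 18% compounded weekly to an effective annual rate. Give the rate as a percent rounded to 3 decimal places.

One year is 52 periods at 0.00346154 each: (1 + 0.00346154)^52 ≈ 1.196845.
EAR = 1.196845 − 1 ≈ 19.68453%.

19.685%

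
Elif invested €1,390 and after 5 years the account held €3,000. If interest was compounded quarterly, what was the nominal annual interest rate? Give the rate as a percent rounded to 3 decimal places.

15.686%

(1 + r/4)^20 = 3,000/1,390 = 2.15827.
1 + r/4 = 2.15827^(1/20) ≈ 1.039215, so r/4 ≈ 0.0392148.
r ≈ 4·0.0392148 = 15.68592%.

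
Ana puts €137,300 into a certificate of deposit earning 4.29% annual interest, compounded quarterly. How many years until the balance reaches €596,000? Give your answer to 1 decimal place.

34.4 years

We need (1 + 0.010725)^(4t) = 4.3409, so 4t = ln 4.3409 / ln 1.010725 ≈ 137.6159.
t ≈ 137.6159/4 = 34.4040 years.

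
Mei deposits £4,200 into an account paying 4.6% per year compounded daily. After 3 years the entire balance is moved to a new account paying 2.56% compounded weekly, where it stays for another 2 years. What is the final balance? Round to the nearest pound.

After 3 years at 4.6%: 4,200 × 1.147965568 ≈ 4,821.4554.
Then 2 years at 2.56%: 4,821.4554 × 1.052520118 ≈ 5,074.6788.

£5,075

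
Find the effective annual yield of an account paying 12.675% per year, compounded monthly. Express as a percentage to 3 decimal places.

One year is 12 periods at 0.0105625 each: (1 + 0.0105625)^12 ≈ 1.134379.
EAR = 1.134379 − 1 ≈ 13.43789%.

13.438%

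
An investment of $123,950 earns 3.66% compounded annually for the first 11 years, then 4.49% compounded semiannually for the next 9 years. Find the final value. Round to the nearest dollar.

Phase 1: 123,950·(1 + 0.0366)^11 ≈ 184,064.3920.
Phase 2: 184,064.3920·(1 + 0.02245)^18 ≈ 274,490.4299.

$274,490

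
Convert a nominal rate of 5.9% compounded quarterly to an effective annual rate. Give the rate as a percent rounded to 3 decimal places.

EAR = (1 + 5.9%/4)^4 − 1 = (1 + 0.01475)^4 − 1.
(1 + 0.01475)^4 ≈ 1.060318, so EAR ≈ 6.03183%.

6.032%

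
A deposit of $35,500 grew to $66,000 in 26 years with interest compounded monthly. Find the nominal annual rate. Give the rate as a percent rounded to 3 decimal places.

The 312-period growth factor is 66,000/35,500 = 1.85915.
r/12 = 1.85915^(1/312) − 1 ≈ 0.00198955, so r ≈ 12·0.00198955 = 2.38746%.

2.387%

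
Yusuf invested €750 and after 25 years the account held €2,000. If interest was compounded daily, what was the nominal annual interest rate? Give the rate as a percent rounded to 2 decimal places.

3.92%

The 9125-period growth factor is 2,000/750 = 2.66667.
r/365 = 2.66667^(1/9125) − 1 ≈ 0.000107494, so r ≈ 365·0.000107494 = 3.92353%.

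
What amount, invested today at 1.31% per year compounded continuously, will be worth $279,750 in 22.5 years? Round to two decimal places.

P = A·e^(−rt) = 279,750·e^(−0.29475).
e^(−0.29475) ≈ 0.744717743631, so P ≈ 208,334.7888.

$208,334.79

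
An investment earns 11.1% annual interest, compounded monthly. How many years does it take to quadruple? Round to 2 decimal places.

(1 + 0.00925)^(12t) = 4.
12t = ln 4 / ln(1 + 0.00925) ≈ 1.3863/0.00920748 ≈ 150.5617.
t ≈ 12.5468.

12.55 years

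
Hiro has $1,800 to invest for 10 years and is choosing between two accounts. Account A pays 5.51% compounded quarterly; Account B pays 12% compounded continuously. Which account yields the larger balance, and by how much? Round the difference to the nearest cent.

A: (1 + 0.013775)^40 ≈ 1.72847494, so 1,800 × 1.72847494 ≈ 3,111.2549.
B: e^(0.12·10) = e^1.2 ≈ 3.320116923, so 1,800 × 3.320116923 ≈ 5,976.2105.
Difference ≈ 2,864.9556 in favor of B.

Account B, by $2,864.96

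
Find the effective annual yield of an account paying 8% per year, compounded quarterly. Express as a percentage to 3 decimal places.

One year is 4 periods at 0.02 each: (1 + 0.02)^4 ≈ 1.082432.
EAR = 1.082432 − 1 ≈ 8.24322%.

8.243%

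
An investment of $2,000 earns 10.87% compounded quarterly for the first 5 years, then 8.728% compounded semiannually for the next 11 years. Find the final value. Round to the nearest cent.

Phase 1: 2,000·(1 + 0.027175)^20 ≈ 3,419.1552.
Phase 2: 3,419.1552·(1 + 0.04364)^22 ≈ 8,750.5342.

$8,750.53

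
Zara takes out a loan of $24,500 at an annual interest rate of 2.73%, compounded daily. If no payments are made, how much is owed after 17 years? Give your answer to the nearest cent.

Growth factor = (1 + 0.0273/365)^6205 ≈ 1.5905544161.
A ≈ 24,500 × 1.5905544161 ≈ 38,968.5832.

$38,968.58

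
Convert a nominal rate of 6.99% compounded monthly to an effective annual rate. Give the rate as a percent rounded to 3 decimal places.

7.218%

EAR = (1 + 6.99%/12)^12 − 1 = (1 + 0.005825)^12 − 1.
(1 + 0.005825)^12 ≈ 1.072183, so EAR ≈ 7.21835%.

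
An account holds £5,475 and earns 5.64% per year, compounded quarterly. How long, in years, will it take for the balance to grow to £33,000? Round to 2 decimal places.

(1 + 0.0141)^(4t) = 33,000/5,475 = 6.0274.
4t·ln(1 + 0.0141) = ln(6.0274); 4t = 1.7963/0.0140015 ≈ 128.2943.
t ≈ 32.0736 years.

32.07 years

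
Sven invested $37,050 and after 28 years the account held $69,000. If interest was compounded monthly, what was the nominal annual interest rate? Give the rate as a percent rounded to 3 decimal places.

(1 + r/12)^336 = 69,000/37,050 = 1.86235.
1 + r/12 = 1.86235^(1/336) ≈ 1.001852, so r/12 ≈ 0.00185242.
r ≈ 12·0.00185242 = 2.22291%.

2.223%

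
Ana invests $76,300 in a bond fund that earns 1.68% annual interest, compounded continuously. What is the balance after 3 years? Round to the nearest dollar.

A = P·e^(rt) = 76,300·e^(0.0168·3) = 76,300·e^0.0504.
e^0.0504 ≈ 1.0516916889, so A ≈ 80,244.0759.

$80,244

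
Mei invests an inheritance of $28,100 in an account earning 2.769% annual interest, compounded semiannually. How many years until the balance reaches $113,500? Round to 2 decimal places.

50.76 years

(1 + 0.013845)^(2t) = 113,500/28,100 = 4.0391.
2t·ln(1 + 0.013845) = ln(4.0391); 2t = 1.396/0.01375 ≈ 101.5294.
t ≈ 50.7647 years.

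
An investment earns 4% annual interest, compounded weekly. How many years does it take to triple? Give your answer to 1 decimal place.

27.5 years

(1 + 0.000769231)^(52t) = 3.
52t = ln 3 / ln(1 + 0.000769231) ≈ 1.0986/0.000768935 ≈ 1428.7452.
t ≈ 27.4759.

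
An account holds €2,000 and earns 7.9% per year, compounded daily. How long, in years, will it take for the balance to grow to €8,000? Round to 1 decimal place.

17.5 years

We need (1 + 0.000216438)^(365t) = 4, so 365t = ln 4 / ln 1.000216 ≈ 6405.7240.
t ≈ 6405.7240/365 = 17.5499 years.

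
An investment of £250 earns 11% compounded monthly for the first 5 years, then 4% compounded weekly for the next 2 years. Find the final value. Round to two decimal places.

£468.21

Phase 1: 250·(1 + 0.11/12)^60 ≈ 432.2289.
Phase 2: 432.2289·(1 + 0.04/52)^104 ≈ 468.2136.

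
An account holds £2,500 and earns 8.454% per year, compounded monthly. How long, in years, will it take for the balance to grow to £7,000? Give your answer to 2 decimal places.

12.22 years

(1 + 0.007045)^(12t) = 7,000/2,500 = 2.8.
12t·ln(1 + 0.007045) = ln(2.8); 12t = 1.0296/0.0070203 ≈ 146.6632.
t ≈ 12.2219 years.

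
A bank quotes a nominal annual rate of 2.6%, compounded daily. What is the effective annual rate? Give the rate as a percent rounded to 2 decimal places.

One year is 365 periods at 0.0000712329 each: (1 + 0.0000712329)^365 ≈ 1.02634.
EAR = 1.02634 − 1 ≈ 2.63400%.

2.63%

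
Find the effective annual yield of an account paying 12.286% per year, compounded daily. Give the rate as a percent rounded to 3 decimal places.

13.070%

One year is 365 periods at 0.000336603 each: (1 + 0.000336603)^365 ≈ 1.130703.
EAR = 1.130703 − 1 ≈ 13.07027%.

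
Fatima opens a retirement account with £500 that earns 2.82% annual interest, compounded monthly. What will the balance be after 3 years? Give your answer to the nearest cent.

Periodic rate = 2.82%/12 = 0.00235; periods = 12·3 = 36.
A = 500·(1 + 0.00235)^36 ≈ 500·1.08817366 ≈ 544.0868.

£544.09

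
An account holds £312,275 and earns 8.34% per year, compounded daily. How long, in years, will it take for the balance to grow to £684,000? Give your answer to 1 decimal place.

(1 + 0.000228493)^(365t) = 684,000/312,275 = 2.1904.
365t·ln(1 + 0.000228493) = ln(2.1904); 365t = 0.78407/0.000228467 ≈ 3431.8897.
t ≈ 9.4024 years.

9.4 years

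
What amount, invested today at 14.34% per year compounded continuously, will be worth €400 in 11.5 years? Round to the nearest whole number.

€77

P = A·e^(−rt) = 400·e^(−1.6491).
e^(−1.6491) ≈ 0.192222831, so P ≈ 76.8891.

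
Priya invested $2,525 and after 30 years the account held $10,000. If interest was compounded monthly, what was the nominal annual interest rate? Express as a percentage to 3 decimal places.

4.597%

(1 + r/12)^360 = 10,000/2,525 = 3.9604.
1 + r/12 = 3.9604^(1/360) ≈ 1.00383, so r/12 ≈ 0.0038305.
r ≈ 12·0.0038305 = 4.59659%.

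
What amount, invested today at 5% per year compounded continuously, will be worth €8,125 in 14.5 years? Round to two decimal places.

€3,935.14

P = A·e^(−rt) = 8,125·e^(−0.725).
e^(−0.725) ≈ 0.484324569, so P ≈ 3,935.1371.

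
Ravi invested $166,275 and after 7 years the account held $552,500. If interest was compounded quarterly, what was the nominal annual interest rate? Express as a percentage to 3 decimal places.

The 28-period growth factor is 552,500/166,275 = 3.32281.
r/4 = 3.32281^(1/28) − 1 ≈ 0.043819, so r ≈ 4·0.043819 = 17.52759%.

17.528%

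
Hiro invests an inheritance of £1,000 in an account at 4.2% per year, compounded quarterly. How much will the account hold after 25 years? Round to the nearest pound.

Periodic rate = 4.2%/4 = 0.0105; periods = 4·25 = 100.
A = 1,000·(1 + 0.0105)^100 ≈ 1,000·2.842050464 ≈ 2,842.0505.

£2,842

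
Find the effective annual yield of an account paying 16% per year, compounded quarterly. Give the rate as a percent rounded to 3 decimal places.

16.986%

One year is 4 periods at 0.04 each: (1 + 0.04)^4 ≈ 1.169859.
EAR = 1.169859 − 1 ≈ 16.98586%.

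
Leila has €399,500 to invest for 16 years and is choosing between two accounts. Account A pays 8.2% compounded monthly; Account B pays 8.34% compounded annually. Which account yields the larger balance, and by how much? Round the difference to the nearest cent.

Account A growth factor: (1 + 0.082/12)^192 ≈ 3.69705904277; balance ≈ 1,476,975.0876.
Account B growth factor: (1 + 0.0834)^16 ≈ 3.602643594819; balance ≈ 1,439,256.1161.
Account A is larger by 37,718.9715.

Account A, by €37,718.97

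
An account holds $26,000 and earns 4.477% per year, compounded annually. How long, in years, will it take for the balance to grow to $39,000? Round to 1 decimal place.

9.3 years

We need (1 + 0.04477)^t = 1.5, so t = ln 1.5 / ln 1.04477 ≈ 9.2579.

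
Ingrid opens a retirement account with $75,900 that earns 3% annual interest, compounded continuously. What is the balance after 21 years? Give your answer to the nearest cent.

$142,510.64

A = P·e^(rt) = 75,900·e^(0.03·21) = 75,900·e^0.63.
e^0.63 ≈ 1.87761057926, so A ≈ 142,510.6430.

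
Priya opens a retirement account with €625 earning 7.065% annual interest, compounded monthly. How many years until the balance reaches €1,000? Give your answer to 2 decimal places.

(1 + 0.0058875)^(12t) = 1,000/625 = 1.6.
12t·ln(1 + 0.0058875) = ln(1.6); 12t = 0.47/0.00587024 ≈ 80.0655.
t ≈ 6.6721 years.

6.67 years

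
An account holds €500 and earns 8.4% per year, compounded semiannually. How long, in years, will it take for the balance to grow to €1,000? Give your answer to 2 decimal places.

(1 + 0.042)^(2t) = 1,000/500 = 2.
2t·ln(1 + 0.042) = ln(2); 2t = 0.69315/0.0411419 ≈ 16.8477.
t ≈ 8.4239 years.

8.42 years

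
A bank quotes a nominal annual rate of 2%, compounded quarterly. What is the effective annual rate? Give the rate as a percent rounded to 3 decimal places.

EAR = (1 + 2%/4)^4 − 1 = (1 + 0.005)^4 − 1.
(1 + 0.005)^4 ≈ 1.020151, so EAR ≈ 2.01505%.

2.015%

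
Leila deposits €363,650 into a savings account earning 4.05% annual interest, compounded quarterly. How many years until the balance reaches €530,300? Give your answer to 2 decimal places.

9.36 years

(1 + 0.010125)^(4t) = 530,300/363,650 = 1.4583.
4t·ln(1 + 0.010125) = ln(1.4583); 4t = 0.37725/0.0100741 ≈ 37.4477.
t ≈ 9.3619 years.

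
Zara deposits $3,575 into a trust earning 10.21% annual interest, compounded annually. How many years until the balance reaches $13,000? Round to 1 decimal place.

We need (1 + 0.1021)^t = 3.6364, so t = ln 3.6364 / ln 1.1021 ≈ 13.2793.

13.3 years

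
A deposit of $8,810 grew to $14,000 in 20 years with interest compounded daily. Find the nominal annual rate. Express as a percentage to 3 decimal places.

2.316%

(1 + r/365)^7300 = 14,000/8,810 = 1.5891.
1 + r/365 = 1.5891^(1/7300) ≈ 1.000063, so r/365 ≈ 0.0000634499.
r ≈ 365·0.0000634499 = 2.31592%.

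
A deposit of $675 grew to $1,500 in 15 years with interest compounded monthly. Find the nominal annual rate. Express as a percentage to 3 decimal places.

5.335%

The 180-period growth factor is 1,500/675 = 2.22222.
r/12 = 2.22222^(1/180) − 1 ≈ 0.00444601, so r ≈ 12·0.00444601 = 5.33521%.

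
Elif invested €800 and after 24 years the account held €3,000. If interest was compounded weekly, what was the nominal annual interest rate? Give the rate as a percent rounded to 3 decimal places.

5.510%

(1 + r/52)^1248 = 3,000/800 = 3.75.
1 + r/52 = 3.75^(1/1248) ≈ 1.00106, so r/52 ≈ 0.00105966.
r ≈ 52·0.00105966 = 5.51023%.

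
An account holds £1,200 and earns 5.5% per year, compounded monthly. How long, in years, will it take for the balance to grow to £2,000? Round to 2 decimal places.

9.31 years

We need (1 + 0.00458333)^(12t) = 1.6667, so 12t = ln 1.6667 / ln 1.004583 ≈ 111.7081.
t ≈ 111.7081/12 = 9.3090 years.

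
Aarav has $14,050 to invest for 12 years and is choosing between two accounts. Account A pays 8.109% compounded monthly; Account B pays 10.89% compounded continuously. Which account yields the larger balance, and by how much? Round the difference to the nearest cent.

Account B, by $14,849.41

Account A growth factor: (1 + 0.0067575)^144 ≈ 2.6374352343; balance ≈ 37,055.9650.
Account B growth factor: e^(0.1089·12) = e^1.3068 ≈ 3.6943329117; balance ≈ 51,905.3774.
Account B is larger by 14,849.4124.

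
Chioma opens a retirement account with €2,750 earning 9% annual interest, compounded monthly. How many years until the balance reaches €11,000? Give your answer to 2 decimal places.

We need (1 + 0.0075)^(12t) = 4, so 12t = ln 4 / ln 1.0075 ≈ 185.5315.
t ≈ 185.5315/12 = 15.4610 years.

15.46 years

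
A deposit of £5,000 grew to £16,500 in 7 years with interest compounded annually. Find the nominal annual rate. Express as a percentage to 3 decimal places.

The 7-period growth factor is 16,500/5,000 = 3.3.
r = 3.3^(1/7) − 1 ≈ 0.185969, i.e. 18.59692%.

18.597%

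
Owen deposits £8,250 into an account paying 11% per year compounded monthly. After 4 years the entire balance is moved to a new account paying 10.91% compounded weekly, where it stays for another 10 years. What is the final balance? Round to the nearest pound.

£38,018

Phase 1: 8,250·(1 + 0.11/12)^48 ≈ 12,784.1839.
Phase 2: 12,784.1839·(1 + 0.1091/52)^520 ≈ 38,018.2334.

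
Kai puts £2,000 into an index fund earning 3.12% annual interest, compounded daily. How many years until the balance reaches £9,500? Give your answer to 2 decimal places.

(1 + 0.0000854795)^(365t) = 9,500/2,000 = 4.75.
365t·ln(1 + 0.0000854795) = ln(4.75); 365t = 1.5581/8.54758e-05 ≈ 18229.0735.
t ≈ 49.9427 years.

49.94 years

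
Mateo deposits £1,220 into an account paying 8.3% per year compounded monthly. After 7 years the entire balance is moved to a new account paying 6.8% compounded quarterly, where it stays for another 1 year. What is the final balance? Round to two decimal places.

After 7 years at 8.3%: 1,220 × 1.784253152 ≈ 2,176.7888.
Then 1 years at 6.8%: 2,176.7888 × 1.069753736 ≈ 2,328.6280.

£2,328.63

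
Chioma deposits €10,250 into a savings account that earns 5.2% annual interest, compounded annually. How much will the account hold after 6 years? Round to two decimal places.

€13,893.71

Annual rate = 5.2% = 0.052; years = 6.
A = 10,250·(1 + 0.052)^6 ≈ 10,250·1.3554841352 ≈ 13,893.7124.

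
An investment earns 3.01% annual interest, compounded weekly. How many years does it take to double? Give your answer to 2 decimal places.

(1 + 0.000578846)^(52t) = 2.
52t = ln 2 / ln(1 + 0.000578846) ≈ 0.69315/0.000578679 ≈ 1197.8101.
t ≈ 23.0348.

23.03 years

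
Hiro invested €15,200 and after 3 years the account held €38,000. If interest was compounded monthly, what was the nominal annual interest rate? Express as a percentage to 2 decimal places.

(1 + r/12)^36 = 38,000/15,200 = 2.5.
1 + r/12 = 2.5^(1/36) ≈ 1.025779, so r/12 ≈ 0.0257792.
r ≈ 12·0.0257792 = 30.93504%.

30.94%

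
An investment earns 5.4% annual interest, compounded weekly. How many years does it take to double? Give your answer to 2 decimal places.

(1 + 0.00103846)^(52t) = 2.
52t = ln 2 / ln(1 + 0.00103846) ≈ 0.69315/0.00103792 ≈ 667.8216.
t ≈ 12.8427.

12.84 years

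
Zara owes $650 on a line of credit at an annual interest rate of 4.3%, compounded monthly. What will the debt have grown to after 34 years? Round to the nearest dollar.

$2,797

Periodic rate = 4.3%/12 = 0.00358333; periods = 12·34 = 408.
A = 650·(1 + 0.043/12)^408 ≈ 650·4.303320027 ≈ 2,797.1580.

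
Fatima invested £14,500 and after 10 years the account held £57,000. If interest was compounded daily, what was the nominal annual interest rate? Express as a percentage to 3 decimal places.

The 3650-period growth factor is 57,000/14,500 = 3.93103.
r/365 = 3.93103^(1/3650) − 1 ≈ 0.000375112, so r ≈ 365·0.000375112 = 13.69159%.

13.692%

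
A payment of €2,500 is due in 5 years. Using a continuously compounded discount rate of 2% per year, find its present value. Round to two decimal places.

P = A·e^(−rt) = 2,500·e^(−0.1).
e^(−0.1) ≈ 0.904837418, so P ≈ 2,262.0935.

€2,262.09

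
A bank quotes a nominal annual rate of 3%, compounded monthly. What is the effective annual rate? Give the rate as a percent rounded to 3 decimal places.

3.042%

One year is 12 periods at 0.0025 each: (1 + 0.0025)^12 ≈ 1.030416.
EAR = 1.030416 − 1 ≈ 3.04160%.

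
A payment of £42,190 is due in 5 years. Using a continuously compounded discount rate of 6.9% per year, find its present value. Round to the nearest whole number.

£29,880

P = A·e^(−rt) = 42,190·e^(−0.345).
e^(−0.345) ≈ 0.70822035347, so P ≈ 29,879.8167.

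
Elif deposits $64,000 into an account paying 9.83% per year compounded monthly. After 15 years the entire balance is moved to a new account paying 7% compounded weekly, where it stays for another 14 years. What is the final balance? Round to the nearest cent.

$740,049.84

Phase 1: 64,000·(1 + 0.0983/12)^180 ≈ 277,932.0216.
Phase 2: 277,932.0216·(1 + 0.07/52)^728 ≈ 740,049.8384.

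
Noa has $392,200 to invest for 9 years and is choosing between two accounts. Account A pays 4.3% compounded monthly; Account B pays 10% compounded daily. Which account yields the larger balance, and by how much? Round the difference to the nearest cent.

Account B, by $387,400.14

A: (1 + 0.043/12)^108 ≈ 1.47153824223, so 392,200 × 1.47153824223 ≈ 577,137.2986.
B: (1 + 0.1/365)^3285 ≈ 2.45929994648, so 392,200 × 2.45929994648 ≈ 964,537.4390.
Difference ≈ 387,400.1404 in favor of B.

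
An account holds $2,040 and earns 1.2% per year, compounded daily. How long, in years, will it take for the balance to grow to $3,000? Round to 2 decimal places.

32.14 years

(1 + 0.0000328767)^(365t) = 3,000/2,040 = 1.4706.
365t·ln(1 + 0.0000328767) = ln(1.4706); 365t = 0.38566/3.28762e-05 ≈ 11730.7600.
t ≈ 32.1391 years.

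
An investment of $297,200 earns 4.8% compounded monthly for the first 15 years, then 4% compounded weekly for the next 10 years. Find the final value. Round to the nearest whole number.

Phase 1: 297,200·(1 + 0.004)^180 ≈ 609,701.2855.
Phase 2: 609,701.2855·(1 + 0.04/52)^520 ≈ 909,427.5849.

$909,428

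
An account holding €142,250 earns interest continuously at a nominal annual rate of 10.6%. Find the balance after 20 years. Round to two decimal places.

A = P·e^(rt) = 142,250·e^(0.106·20) = 142,250·e^2.12.
e^2.12 ≈ 8.331137487688, so A ≈ 1,185,104.3076.

€1,185,104.31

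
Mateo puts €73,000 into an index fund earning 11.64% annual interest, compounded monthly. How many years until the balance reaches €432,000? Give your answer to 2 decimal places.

(1 + 0.0097)^(12t) = 432,000/73,000 = 5.9178.
12t·ln(1 + 0.0097) = ln(5.9178); 12t = 1.778/0.00965326 ≈ 184.1830.
t ≈ 15.3486 years.

15.35 years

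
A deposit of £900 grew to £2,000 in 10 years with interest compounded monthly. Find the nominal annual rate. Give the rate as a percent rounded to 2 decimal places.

8.01%

(1 + r/12)^120 = 2,000/900 = 2.22222.
1 + r/12 = 2.22222^(1/120) ≈ 1.006676, so r/12 ≈ 0.00667642.
r ≈ 12·0.00667642 = 8.01170%.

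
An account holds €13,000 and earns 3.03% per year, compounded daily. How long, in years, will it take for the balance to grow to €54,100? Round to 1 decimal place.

(1 + 0.0000830137)^(365t) = 54,100/13,000 = 4.1615.
365t·ln(1 + 0.0000830137) = ln(4.1615); 365t = 1.4259/8.30103e-05 ≈ 17177.2133.
t ≈ 47.0609 years.

47.1 years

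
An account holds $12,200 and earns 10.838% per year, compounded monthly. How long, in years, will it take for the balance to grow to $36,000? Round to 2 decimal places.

We need (1 + 0.00903167)^(12t) = 2.9508, so 12t = ln 2.9508 / ln 1.009032 ≈ 120.3501.
t ≈ 120.3501/12 = 10.0292 years.

10.03 years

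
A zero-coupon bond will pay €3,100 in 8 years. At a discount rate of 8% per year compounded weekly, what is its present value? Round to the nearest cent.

€1,635.41

Growth factor = (1 + 0.08/52)^416 ≈ 1.895548413.
P = 3,100/1.895548413 ≈ 1,635.4106.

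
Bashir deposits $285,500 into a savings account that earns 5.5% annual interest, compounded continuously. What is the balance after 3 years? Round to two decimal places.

A = P·e^(rt) = 285,500·e^(0.055·3) = 285,500·e^0.165.
e^0.165 ≈ 1.17939311871, so A ≈ 336,716.7354.

$336,716.74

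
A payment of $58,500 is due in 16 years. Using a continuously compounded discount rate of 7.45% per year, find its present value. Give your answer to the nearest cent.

$17,761.39

P = A·e^(−rt) = 58,500·e^(−1.192).
e^(−1.192) ≈ 0.30361342958, so P ≈ 17,761.3856.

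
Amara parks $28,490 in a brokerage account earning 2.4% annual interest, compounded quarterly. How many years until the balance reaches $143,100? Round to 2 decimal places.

We need (1 + 0.006)^(4t) = 5.0228, so 4t = ln 5.0228 / ln 1.006 ≈ 269.8046.
t ≈ 269.8046/4 = 67.4512 years.

67.45 years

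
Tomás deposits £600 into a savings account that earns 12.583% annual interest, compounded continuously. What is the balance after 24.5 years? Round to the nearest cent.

£13,092.10

A = P·e^(rt) = 600·e^(0.12583·24.5) = 600·e^3.082835.
e^3.082835 ≈ 21.820174988, so A ≈ 13,092.1050.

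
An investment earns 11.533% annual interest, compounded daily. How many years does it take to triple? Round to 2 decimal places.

9.53 years

(1 + 0.000315973)^(365t) = 3.
365t = ln 3 / ln(1 + 0.000315973) ≈ 1.0986/0.000315923 ≈ 3477.4719.
t ≈ 9.5273.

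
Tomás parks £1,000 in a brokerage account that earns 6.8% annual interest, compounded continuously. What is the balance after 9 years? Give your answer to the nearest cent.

£1,844.12

A = P·e^(rt) = 1,000·e^(0.068·9) = 1,000·e^0.612.
e^0.612 ≈ 1.844115945, so A ≈ 1,844.1159.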